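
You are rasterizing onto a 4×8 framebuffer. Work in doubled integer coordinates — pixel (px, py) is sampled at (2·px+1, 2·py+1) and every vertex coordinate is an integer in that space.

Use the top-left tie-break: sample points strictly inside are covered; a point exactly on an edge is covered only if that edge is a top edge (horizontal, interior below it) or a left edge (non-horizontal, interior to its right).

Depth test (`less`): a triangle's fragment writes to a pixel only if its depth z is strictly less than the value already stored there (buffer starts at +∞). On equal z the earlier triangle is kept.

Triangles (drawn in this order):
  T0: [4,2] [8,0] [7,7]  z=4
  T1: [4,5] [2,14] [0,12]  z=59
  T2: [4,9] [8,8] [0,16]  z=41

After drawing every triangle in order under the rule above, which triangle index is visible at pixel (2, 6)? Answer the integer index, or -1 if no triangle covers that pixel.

T0:
  2·area = 26
  edge (4, 2)→(8, 0): d=(4,-2) top-left  bias=+0
  edge (8, 0)→(7, 7): d=(-1,7) right/bottom  bias=-1
  edge (7, 7)→(4, 2): d=(-3,-5) top-left  bias=+0
    (3,0)@(7, 1): e=[2,6,18] → #
    (2,1)@(5, 3): e=[6,18,2] → #
    (2,2)@(5, 5): e=[14,16,-4] → ·
    (3,2)@(7, 5): e=[18,2,6] → #
    (3,3)@(7, 7): e=[26,0,0] → ·  [on edge]
  covered (4 px):
    · · · #
    · · # #
    · · · #
    · · · ·
    · · · ·
    · · · ·
    · · · ·
    · · · ·
T1:
  2·area = 22
  edge (4, 5)→(2, 14): d=(-2,9) right/bottom  bias=-1
  edge (2, 14)→(0, 12): d=(-2,-2) top-left  bias=+0
  edge (0, 12)→(4, 5): d=(4,-7) top-left  bias=+0
    (1,3)@(3, 7): e=[5,16,1] → #
    (2,3)@(5, 7): e=[-13,20,15] → ·
    (1,4)@(3, 9): e=[1,12,9] → #
    (2,4)@(5, 9): e=[-17,16,23] → ·
    (0,5)@(1, 11): e=[15,4,3] → #
    (1,5)@(3, 11): e=[-3,8,17] → ·
    (0,6)@(1, 13): e=[11,0,11] → #  [on edge]
    (1,6)@(3, 13): e=[-7,4,25] → ·
    (0,7)@(1, 15): e=[7,-4,19] → ·
    (1,7)@(3, 15): e=[-11,0,33] → ·  [on edge]
  covered (4 px):
    · · · ·
    · · · ·
    · · · ·
    · # · ·
    · # · ·
    # · · ·
    # · · ·
    · · · ·
T2:
  2·area = 24
  edge (4, 9)→(8, 8): d=(4,-1) top-left  bias=+0
  edge (8, 8)→(0, 16): d=(-8,8) right/bottom  bias=-1
  edge (0, 16)→(4, 9): d=(4,-7) top-left  bias=+0
    (2,4)@(5, 9): e=[1,16,7] → #
    (3,4)@(7, 9): e=[3,0,21] → ·  [on edge]
    (1,5)@(3, 11): e=[7,16,1] → #
    (2,5)@(5, 11): e=[9,0,15] → ·  [on edge]
    (1,6)@(3, 13): e=[15,0,9] → ·  [on edge]
    (0,7)@(1, 15): e=[21,0,3] → ·  [on edge]
  covered (2 px):
    · · · ·
    · · · ·
    · · · ·
    · · · ·
    · · # ·
    · # · ·
    · · · ·
    · · · ·

Z-buffer (winner per pixel, '.' = empty):
  . . . 0
  . . 0 0
  . . . 0
  . 1 . .
  . 1 2 .
  1 2 . .
  1 . . .
  . . . .

Final: -1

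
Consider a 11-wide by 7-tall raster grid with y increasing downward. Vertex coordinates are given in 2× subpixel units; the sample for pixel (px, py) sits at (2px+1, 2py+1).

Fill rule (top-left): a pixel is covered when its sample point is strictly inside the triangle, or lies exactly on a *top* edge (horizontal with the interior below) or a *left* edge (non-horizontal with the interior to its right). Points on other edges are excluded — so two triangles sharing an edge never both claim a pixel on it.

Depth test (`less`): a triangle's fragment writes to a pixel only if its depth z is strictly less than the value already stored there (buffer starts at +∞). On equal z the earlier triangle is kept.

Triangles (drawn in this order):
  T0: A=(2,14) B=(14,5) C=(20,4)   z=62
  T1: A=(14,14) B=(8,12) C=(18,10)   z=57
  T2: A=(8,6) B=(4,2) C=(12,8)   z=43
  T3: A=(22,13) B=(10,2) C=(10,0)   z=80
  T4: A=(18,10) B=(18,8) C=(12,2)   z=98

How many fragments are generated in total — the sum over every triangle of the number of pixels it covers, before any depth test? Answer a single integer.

T0:
  2·area = 42
  edge (2, 14)→(14, 5): d=(12,-9) top-left  bias=+0
  edge (14, 5)→(20, 4): d=(6,-1) top-left  bias=+0
  edge (20, 4)→(2, 14): d=(-18,10) right/bottom  bias=-1
    (7,2)@(15, 5): e=[9,1,32] → █
    (8,2)@(17, 5): e=[27,3,12] → █
    (9,2)@(19, 5): e=[45,5,-8] → ·
    (6,3)@(13, 7): e=[15,11,16] → █
    (7,3)@(15, 7): e=[33,13,-4] → ·
    (8,3)@(17, 7): e=[51,15,-24] → ·
    (4,4)@(9, 9): e=[3,19,20] → █
    (5,4)@(11, 9): e=[21,21,0] → ·  [on edge]
    (6,4)@(13, 9): e=[39,23,-20] → ·
    (3,5)@(7, 11): e=[9,29,4] → █
    (4,5)@(9, 11): e=[27,31,-16] → ·
    (3,6)@(7, 13): e=[33,41,-32] → ·
  covered (5 px):
    · · · · · · · · · · ·
    · · · · · · · · · · ·
    · · · · · · · █ █ · ·
    · · · · · · █ · · · ·
    · · · · █ · · · · · ·
    · · · █ · · · · · · ·
    · · · · · · · · · · ·
T1:
  2·area = 32
  edge (14, 14)→(8, 12): d=(-6,-2) top-left  bias=+0
  edge (8, 12)→(18, 10): d=(10,-2) top-left  bias=+0
  edge (18, 10)→(14, 14): d=(-4,4) right/bottom  bias=-1
    (10,3)@(21, 7): e=[56,-24,0] → ·  [on edge]
    (9,4)@(19, 9): e=[40,-8,0] → ·  [on edge]
    (2,5)@(5, 11): e=[0,-16,48] → ·  [on edge]
    (6,5)@(13, 11): e=[16,0,16] → █  [on edge]
    (7,5)@(15, 11): e=[20,4,8] → █
    (8,5)@(17, 11): e=[24,8,0] → ·  [on edge]
    (1,6)@(3, 13): e=[-16,0,48] → ·  [on edge]
    (5,6)@(11, 13): e=[0,16,16] → █  [on edge]
    (7,6)@(15, 13): e=[8,24,0] → ·  [on edge]
  covered (4 px):
    · · · · · · · · · · ·
    · · · · · · · · · · ·
    · · · · · · · · · · ·
    · · · · · · · · · · ·
    · · · · · · · · · · ·
    · · · · · · █ █ · · ·
    · · · · · █ █ · · · ·
T2:
  2·area = 8
  edge (8, 6)→(4, 2): d=(-4,-4) top-left  bias=+0
  edge (4, 2)→(12, 8): d=(8,6) right/bottom  bias=-1
  edge (12, 8)→(8, 6): d=(-4,-2) top-left  bias=+0
    (1,0)@(3, 1): e=[0,-2,10] → ·  [on edge]
    (2,1)@(5, 3): e=[0,2,6] → █  [on edge]
    (3,1)@(7, 3): e=[8,-10,10] → ·
    (2,2)@(5, 5): e=[-8,18,-2] → ·
    (3,2)@(7, 5): e=[0,6,2] → █  [on edge]
    (4,2)@(9, 5): e=[8,-6,6] → ·
    (3,3)@(7, 7): e=[-8,22,-6] → ·
    (4,3)@(9, 7): e=[0,10,-2] → ·  [on edge]
    (5,4)@(11, 9): e=[0,14,-6] → ·  [on edge]
    (6,5)@(13, 11): e=[0,18,-10] → ·  [on edge]
    (7,6)@(15, 13): e=[0,22,-14] → ·  [on edge]
  covered (2 px):
    · · · · · · · · · · ·
    · · █ · · · · · · · ·
    · · · █ · · · · · · ·
    · · · · · · · · · · ·
    · · · · · · · · · · ·
    · · · · · · · · · · ·
    · · · · · · · · · · ·
T3:
  2·area = 24
  edge (22, 13)→(10, 2): d=(-12,-11) top-left  bias=+0
  edge (10, 2)→(10, 0): d=(0,-2) top-left  bias=+0
  edge (10, 0)→(22, 13): d=(12,13) right/bottom  bias=-1
  covered (0 px):
    · · · · · · · · · · ·
    · · · · · · · · · · ·
    · · · · · · · · · · ·
    · · · · · · · · · · ·
    · · · · · · · · · · ·
    · · · · · · · · · · ·
    · · · · · · · · · · ·
T4:
  2·area = 12  (B↔C swapped to make it positive)
  edge (18, 10)→(12, 2): d=(-6,-8) top-left  bias=+0
  edge (12, 2)→(18, 8): d=(6,6) right/bottom  bias=-1
  edge (18, 8)→(18, 10): d=(0,2) right/bottom  bias=-1
    (5,0)@(11, 1): e=[-2,0,14] → ·  [on edge]
    (6,1)@(13, 3): e=[2,0,10] → ·  [on edge]
    (7,2)@(15, 5): e=[6,0,6] → ·  [on edge]
    (8,3)@(17, 7): e=[10,0,2] → ·  [on edge]
    (9,4)@(19, 9): e=[14,0,-2] → ·  [on edge]
    (10,5)@(21, 11): e=[18,0,-6] → ·  [on edge]
  covered (0 px):
    · · · · · · · · · · ·
    · · · · · · · · · · ·
    · · · · · · · · · · ·
    · · · · · · · · · · ·
    · · · · · · · · · · ·
    · · · · · · · · · · ·
    · · · · · · · · · · ·

Result: 11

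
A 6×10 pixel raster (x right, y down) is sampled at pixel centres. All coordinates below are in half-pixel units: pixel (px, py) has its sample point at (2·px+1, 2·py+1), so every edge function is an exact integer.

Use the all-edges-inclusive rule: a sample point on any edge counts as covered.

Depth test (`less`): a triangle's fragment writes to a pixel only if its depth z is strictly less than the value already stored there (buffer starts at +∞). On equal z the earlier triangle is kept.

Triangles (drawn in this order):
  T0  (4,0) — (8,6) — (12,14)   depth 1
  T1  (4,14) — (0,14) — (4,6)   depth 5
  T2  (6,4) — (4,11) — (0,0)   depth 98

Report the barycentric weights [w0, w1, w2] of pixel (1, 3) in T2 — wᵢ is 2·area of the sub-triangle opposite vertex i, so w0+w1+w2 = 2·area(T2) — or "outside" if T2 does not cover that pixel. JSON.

T0:
  2·area = 8
  edge (4, 0)→(8, 6): d=(4,6) inclusive
  edge (8, 6)→(12, 14): d=(4,8) inclusive
  edge (12, 14)→(4, 0): d=(-8,-14) inclusive
    (3,2)@(7, 5): e=[2,4,2] → █
    (4,2)@(9, 5): e=[-10,-12,30] → ·
    (3,3)@(7, 7): e=[10,12,-14] → ·
  covered (1 px):
    · · · · · ·
    · · · · · ·
    · · · █ · ·
    · · · · · ·
    · · · · · ·
    · · · · · ·
    · · · · · ·
    · · · · · ·
    · · · · · ·
    · · · · · ·
T1:
  2·area = 32
  edge (4, 14)→(0, 14): d=(-4,0) inclusive
  edge (0, 14)→(4, 6): d=(4,-8) inclusive
  edge (4, 6)→(4, 14): d=(0,8) inclusive
    (1,4)@(3, 9): e=[20,4,8] → █
    (2,4)@(5, 9): e=[20,20,-8] → ·
    (1,5)@(3, 11): e=[12,12,8] → █
    (2,5)@(5, 11): e=[12,28,-8] → ·
    (0,6)@(1, 13): e=[4,4,24] → █
    (2,6)@(5, 13): e=[4,36,-8] → ·
    (0,7)@(1, 15): e=[-4,12,24] → ·
    (1,7)@(3, 15): e=[-4,28,8] → ·
  covered (4 px):
    · · · · · ·
    · · · · · ·
    · · · · · ·
    · · · · · ·
    · █ · · · ·
    · █ · · · ·
    █ █ · · · ·
    · · · · · ·
    · · · · · ·
    · · · · · ·
T2:
  2·area = 50
  edge (6, 4)→(4, 11): d=(-2,7) inclusive
  edge (4, 11)→(0, 0): d=(-4,-11) inclusive
  edge (0, 0)→(6, 4): d=(6,4) inclusive
    (0,0)@(1, 1): e=[41,7,2] → █
    (1,0)@(3, 1): e=[27,29,-6] → ·
    (0,1)@(1, 3): e=[37,-1,14] → ·
    (1,1)@(3, 3): e=[23,21,6] → █
    (2,1)@(5, 3): e=[9,43,-2] → ·
    (1,2)@(3, 5): e=[19,13,18] → █
    (2,2)@(5, 5): e=[5,35,10] → █
    (3,2)@(7, 5): e=[-9,57,2] → ·
    (1,3)@(3, 7): e=[15,5,30] → █
    (3,3)@(7, 7): e=[-13,49,14] → ·
    (1,4)@(3, 9): e=[11,-3,42] → ·
    (2,4)@(5, 9): e=[-3,19,34] → ·
  covered (6 px):
    █ · · · · ·
    · █ · · · ·
    · █ █ · · ·
    · █ █ · · ·
    · · · · · ·
    · · · · · ·
    · · · · · ·
    · · · · · ·
    · · · · · ·
    · · · · · ·

Final: [5,30,15]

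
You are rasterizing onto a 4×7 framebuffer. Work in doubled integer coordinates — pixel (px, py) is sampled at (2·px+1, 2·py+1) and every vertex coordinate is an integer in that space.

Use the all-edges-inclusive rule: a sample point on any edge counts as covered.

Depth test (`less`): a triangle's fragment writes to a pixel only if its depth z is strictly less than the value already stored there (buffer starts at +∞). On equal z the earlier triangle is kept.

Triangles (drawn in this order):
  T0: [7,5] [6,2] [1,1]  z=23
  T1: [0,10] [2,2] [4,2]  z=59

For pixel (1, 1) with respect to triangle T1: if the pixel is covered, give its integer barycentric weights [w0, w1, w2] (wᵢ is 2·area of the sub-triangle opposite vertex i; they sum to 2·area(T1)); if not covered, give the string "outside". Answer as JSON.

T0:
  2·area = 14  (B↔C swapped to make it positive)
  edge (7, 5)→(1, 1): d=(-6,-4) inclusive
  edge (1, 1)→(6, 2): d=(5,1) inclusive
  edge (6, 2)→(7, 5): d=(1,3) inclusive
    (0,0)@(1, 1): e=[0,0,14] → #  [on edge]
    (1,0)@(3, 1): e=[8,-2,8] → ·
    (0,1)@(1, 3): e=[-12,10,16] → ·
    (2,1)@(5, 3): e=[4,6,4] → #
    (3,1)@(7, 3): e=[12,4,-2] → ·
    (2,2)@(5, 5): e=[-8,16,6] → ·
    (3,2)@(7, 5): e=[0,14,0] → #  [on edge]
    (3,3)@(7, 7): e=[-12,24,2] → ·
  covered (3 px):
    # · · ·
    · · # ·
    · · · #
    · · · ·
    · · · ·
    · · · ·
    · · · ·
T1:
  2·area = 16
  edge (0, 10)→(2, 2): d=(2,-8) inclusive
  edge (2, 2)→(4, 2): d=(2,0) inclusive
  edge (4, 2)→(0, 10): d=(-4,8) inclusive
    (1,1)@(3, 3): e=[10,2,4] → #
    (2,1)@(5, 3): e=[26,2,-12] → ·
    (1,2)@(3, 5): e=[14,6,-4] → ·
    (0,3)@(1, 7): e=[2,10,4] → #
    (1,3)@(3, 7): e=[18,10,-12] → ·
    (0,4)@(1, 9): e=[6,14,-4] → ·
  covered (2 px):
    · · · ·
    · # · ·
    · · · ·
    # · · ·
    · · · ·
    · · · ·
    · · · ·

Result: [2,4,10]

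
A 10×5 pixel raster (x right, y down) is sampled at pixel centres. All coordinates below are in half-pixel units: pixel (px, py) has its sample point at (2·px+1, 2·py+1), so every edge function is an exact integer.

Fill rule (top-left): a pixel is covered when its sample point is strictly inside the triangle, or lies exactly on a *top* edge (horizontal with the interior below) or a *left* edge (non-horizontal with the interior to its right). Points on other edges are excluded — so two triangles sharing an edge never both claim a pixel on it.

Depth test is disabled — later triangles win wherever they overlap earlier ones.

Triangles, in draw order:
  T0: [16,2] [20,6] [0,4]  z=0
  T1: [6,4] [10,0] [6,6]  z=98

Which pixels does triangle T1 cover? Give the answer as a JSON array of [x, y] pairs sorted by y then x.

T0:
  2·area = 72
  edge (16, 2)→(20, 6): d=(4,4) right/bottom  bias=-1
  edge (20, 6)→(0, 4): d=(-20,-2) top-left  bias=+0
  edge (0, 4)→(16, 2): d=(16,-2) top-left  bias=+0
    (7,0)@(15, 1): e=[0,90,-18] → .  [on edge]
    (4,1)@(9, 3): e=[32,38,2] → X
    (5,1)@(11, 3): e=[24,42,6] → X
    (6,1)@(13, 3): e=[16,46,10] → X
    (7,1)@(15, 3): e=[8,50,14] → X
    (8,1)@(17, 3): e=[0,54,18] → .  [on edge]
    (4,2)@(9, 5): e=[40,-2,34] → .
    (5,2)@(11, 5): e=[32,2,38] → X
    (8,2)@(17, 5): e=[8,14,50] → X
    (9,2)@(19, 5): e=[0,18,54] → .  [on edge]
    (5,3)@(11, 7): e=[40,-38,70] → .
    (6,3)@(13, 7): e=[32,-34,74] → .
  covered (8 px):
    . . . . . . . . . .
    . . . . X X X X . .
    . . . . . X X X X .
    . . . . . . . . . .
    . . . . . . . . . .
T1:
  2·area = 8
  edge (6, 4)→(10, 0): d=(4,-4) top-left  bias=+0
  edge (10, 0)→(6, 6): d=(-4,6) right/bottom  bias=-1
  edge (6, 6)→(6, 4): d=(0,-2) top-left  bias=+0
    (4,0)@(9, 1): e=[0,2,6] → X  [on edge]
    (5,0)@(11, 1): e=[8,-10,10] → .
    (3,1)@(7, 3): e=[0,6,2] → X  [on edge]
    (4,1)@(9, 3): e=[8,-6,6] → .
    (2,2)@(5, 5): e=[0,10,-2] → .  [on edge]
    (3,2)@(7, 5): e=[8,-2,2] → .
    (1,3)@(3, 7): e=[0,14,-6] → .  [on edge]
    (0,4)@(1, 9): e=[0,18,-10] → .  [on edge]
  covered (2 px):
    . . . . X . . . . .
    . . . X . . . . . .
    . . . . . . . . . .
    . . . . . . . . . .
    . . . . . . . . . .

Result: [[4,0],[3,1]]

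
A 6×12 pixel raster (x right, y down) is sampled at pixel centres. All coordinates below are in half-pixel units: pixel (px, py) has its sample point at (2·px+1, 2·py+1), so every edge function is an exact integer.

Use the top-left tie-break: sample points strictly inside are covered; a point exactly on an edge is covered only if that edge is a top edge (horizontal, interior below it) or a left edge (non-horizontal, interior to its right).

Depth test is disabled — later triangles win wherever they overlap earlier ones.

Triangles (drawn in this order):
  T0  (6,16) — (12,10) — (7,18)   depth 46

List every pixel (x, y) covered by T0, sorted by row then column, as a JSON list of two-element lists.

T0:
  2·area = 18
  edge (6, 16)→(12, 10): d=(6,-6) top-left  bias=+0
  edge (12, 10)→(7, 18): d=(-5,8) right/bottom  bias=-1
  edge (7, 18)→(6, 16): d=(-1,-2) top-left  bias=+0
    (5,5)@(11, 11): e=[0,3,15] → X  [on edge]
    (4,6)@(9, 13): e=[0,9,9] → X  [on edge]
    (5,6)@(11, 13): e=[12,-7,13] → .
    (3,7)@(7, 15): e=[0,15,3] → X  [on edge]
    (4,7)@(9, 15): e=[12,-1,7] → .
    (2,8)@(5, 17): e=[0,21,-3] → .  [on edge]
    (3,8)@(7, 17): e=[12,5,1] → X
    (4,8)@(9, 17): e=[24,-11,5] → .
    (1,9)@(3, 19): e=[0,27,-9] → .  [on edge]
    (3,9)@(7, 19): e=[24,-5,-1] → .
    (0,10)@(1, 21): e=[0,33,-15] → .  [on edge]
  covered (4 px):
    . . . . . .
    . . . . . .
    . . . . . .
    . . . . . .
    . . . . . .
    . . . . . X
    . . . . X .
    . . . X . .
    . . . X . .
    . . . . . .
    . . . . . .
    . . . . . .

Final: [[5,5],[4,6],[3,7],[3,8]]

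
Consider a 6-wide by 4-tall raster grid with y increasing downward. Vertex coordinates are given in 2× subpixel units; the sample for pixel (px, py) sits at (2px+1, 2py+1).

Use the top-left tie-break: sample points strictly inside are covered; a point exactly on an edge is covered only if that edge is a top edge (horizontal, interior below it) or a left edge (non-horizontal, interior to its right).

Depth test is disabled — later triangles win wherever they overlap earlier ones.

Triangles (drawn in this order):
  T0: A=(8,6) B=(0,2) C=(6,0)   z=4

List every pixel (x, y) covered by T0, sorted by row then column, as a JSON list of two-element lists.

T0:
  2·area = 40
  edge (8, 6)→(0, 2): d=(-8,-4) top-left  bias=+0
  edge (0, 2)→(6, 0): d=(6,-2) top-left  bias=+0
  edge (6, 0)→(8, 6): d=(2,6) right/bottom  bias=-1
    (1,0)@(3, 1): e=[20,0,20] → #  [on edge]
    (2,0)@(5, 1): e=[28,4,8] → #
    (3,0)@(7, 1): e=[36,8,-4] → ·
    (1,1)@(3, 3): e=[4,12,24] → #
    (3,1)@(7, 3): e=[20,20,0] → ·  [on edge]
    (1,2)@(3, 5): e=[-12,24,28] → ·
    (2,2)@(5, 5): e=[-4,28,16] → ·
    (3,2)@(7, 5): e=[4,32,4] → #
    (4,2)@(9, 5): e=[12,36,-8] → ·
    (3,3)@(7, 7): e=[-12,44,8] → ·
  covered (5 px):
    · # # · · ·
    · # # · · ·
    · · · # · ·
    · · · · · ·

Result: [[1,0],[2,0],[1,1],[2,1],[3,2]]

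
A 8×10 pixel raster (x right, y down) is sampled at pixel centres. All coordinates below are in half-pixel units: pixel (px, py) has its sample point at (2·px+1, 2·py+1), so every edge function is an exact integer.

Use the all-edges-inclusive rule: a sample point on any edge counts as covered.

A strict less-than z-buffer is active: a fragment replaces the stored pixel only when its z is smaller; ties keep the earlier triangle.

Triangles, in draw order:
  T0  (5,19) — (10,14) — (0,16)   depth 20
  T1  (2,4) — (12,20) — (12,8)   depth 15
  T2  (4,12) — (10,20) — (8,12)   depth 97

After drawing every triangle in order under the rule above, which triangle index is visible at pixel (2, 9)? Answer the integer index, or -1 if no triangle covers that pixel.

T0:
  2·area = 40  (B↔C swapped to make it positive)
  edge (5, 19)→(0, 16): d=(-5,-3) inclusive
  edge (0, 16)→(10, 14): d=(10,-2) inclusive
  edge (10, 14)→(5, 19): d=(-5,5) inclusive
    (7,4)@(15, 9): e=[80,-40,0] → .  [on edge]
    (6,5)@(13, 11): e=[64,-24,0] → .  [on edge]
    (5,6)@(11, 13): e=[48,-8,0] → .  [on edge]
    (7,6)@(15, 13): e=[60,0,-20] → .  [on edge]
    (2,7)@(5, 15): e=[20,0,20] → X  [on edge]
    (3,7)@(7, 15): e=[26,4,10] → X
    (4,7)@(9, 15): e=[32,8,0] → X  [on edge]
    (5,7)@(11, 15): e=[38,12,-10] → .
    (1,8)@(3, 17): e=[4,16,20] → X
    (3,8)@(7, 17): e=[16,24,0] → X  [on edge]
    (4,8)@(9, 17): e=[22,28,-10] → .
    (1,9)@(3, 19): e=[-6,36,10] → .
    (2,9)@(5, 19): e=[0,40,0] → X  [on edge]
  covered (7 px):
    . . . . . . . .
    . . . . . . . .
    . . . . . . . .
    . . . . . . . .
    . . . . . . . .
    . . . . . . . .
    . . . . . . . .
    . . X X X . . .
    . X X X . . . .
    . . X . . . . .
T1:
  2·area = 120  (B↔C swapped to make it positive)
  edge (2, 4)→(12, 8): d=(10,4) inclusive
  edge (12, 8)→(12, 20): d=(0,12) inclusive
  edge (12, 20)→(2, 4): d=(-10,-16) inclusive
    (1,2)@(3, 5): e=[6,108,6] → X
    (2,2)@(5, 5): e=[-2,84,38] → .
    (1,3)@(3, 7): e=[26,108,-14] → .
    (2,3)@(5, 7): e=[18,84,18] → X
    (3,3)@(7, 7): e=[10,60,50] → X
    (4,3)@(9, 7): e=[2,36,82] → X
    (5,3)@(11, 7): e=[-6,12,114] → .
    (2,4)@(5, 9): e=[38,84,-2] → .
    (3,4)@(7, 9): e=[30,60,30] → X
    (5,4)@(11, 9): e=[14,12,94] → X
    (6,4)@(13, 9): e=[6,-12,126] → .
    (3,5)@(7, 11): e=[50,60,10] → X
  covered (15 px):
    . . . . . . . .
    . . . . . . . .
    . X . . . . . .
    . . X X X . . .
    . . . X X X . .
    . . . X X X . .
    . . . . X X . .
    . . . . X X . .
    . . . . . X . .
    . . . . . . . .
T2:
  2·area = 32  (B↔C swapped to make it positive)
  edge (4, 12)→(8, 12): d=(4,0) inclusive
  edge (8, 12)→(10, 20): d=(2,8) inclusive
  edge (10, 20)→(4, 12): d=(-6,-8) inclusive
    (2,6)@(5, 13): e=[4,26,2] → X
    (3,6)@(7, 13): e=[4,10,18] → X
    (4,6)@(9, 13): e=[4,-6,34] → .
    (2,7)@(5, 15): e=[12,30,-10] → .
    (3,7)@(7, 15): e=[12,14,6] → X
    (4,7)@(9, 15): e=[12,-2,22] → .
    (3,8)@(7, 17): e=[20,18,-6] → .
    (4,8)@(9, 17): e=[20,2,10] → X
    (5,8)@(11, 17): e=[20,-14,26] → .
    (4,9)@(9, 19): e=[28,6,-2] → .
  covered (4 px):
    . . . . . . . .
    . . . . . . . .
    . . . . . . . .
    . . . . . . . .
    . . . . . . . .
    . . . . . . . .
    . . X X . . . .
    . . . X . . . .
    . . . . X . . .
    . . . . . . . .

Z-buffer (winner per pixel, '.' = empty):
  . . . . . . . .
  . . . . . . . .
  . 1 . . . . . .
  . . 1 1 1 . . .
  . . . 1 1 1 . .
  . . . 1 1 1 . .
  . . 2 2 1 1 . .
  . . 0 0 1 1 . .
  . 0 0 0 2 1 . .
  . . 0 . . . . .

Final: 0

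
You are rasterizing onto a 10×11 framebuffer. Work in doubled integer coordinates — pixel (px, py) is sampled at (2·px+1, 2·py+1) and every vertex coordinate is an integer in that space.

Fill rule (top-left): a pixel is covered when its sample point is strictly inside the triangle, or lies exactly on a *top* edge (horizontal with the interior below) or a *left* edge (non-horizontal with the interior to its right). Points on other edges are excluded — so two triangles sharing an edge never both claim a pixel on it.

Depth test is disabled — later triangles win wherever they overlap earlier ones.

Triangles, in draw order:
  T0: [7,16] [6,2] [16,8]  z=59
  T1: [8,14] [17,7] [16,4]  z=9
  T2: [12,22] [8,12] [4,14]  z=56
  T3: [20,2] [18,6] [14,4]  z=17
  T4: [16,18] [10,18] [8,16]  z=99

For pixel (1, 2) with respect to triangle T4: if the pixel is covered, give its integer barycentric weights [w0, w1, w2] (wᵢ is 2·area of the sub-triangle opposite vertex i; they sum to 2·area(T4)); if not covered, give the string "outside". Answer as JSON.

T0:
  2·area = 134
  edge (7, 16)→(6, 2): d=(-1,-14) top-left  bias=+0
  edge (6, 2)→(16, 8): d=(10,6) right/bottom  bias=-1
  edge (16, 8)→(7, 16): d=(-9,8) right/bottom  bias=-1
    (3,1)@(7, 3): e=[13,4,117] → X
    (4,1)@(9, 3): e=[41,-8,101] → .
    (3,2)@(7, 5): e=[11,24,99] → X
    (4,2)@(9, 5): e=[39,12,83] → X
    (5,2)@(11, 5): e=[67,0,67] → .  [on edge]
    (3,3)@(7, 7): e=[9,44,81] → X
    (5,3)@(11, 7): e=[65,20,49] → X
    (6,3)@(13, 7): e=[93,8,33] → X
    (7,3)@(15, 7): e=[121,-4,17] → .
    (3,4)@(7, 9): e=[7,64,63] → X
    (7,4)@(15, 9): e=[119,16,-1] → .
    (3,5)@(7, 11): e=[5,84,45] → X
  covered (17 px):
    . . . . . . . . . .
    . . . X . . . . . .
    . . . X X . . . . .
    . . . X X X X . . .
    . . . X X X X . . .
    . . . X X X . . . .
    . . . X X . . . . .
    . . . X . . . . . .
    . . . . . . . . . .
    . . . . . . . . . .
    . . . . . . . . . .
T1:
  2·area = 34  (B↔C swapped to make it positive)
  edge (8, 14)→(16, 4): d=(8,-10) top-left  bias=+0
  edge (16, 4)→(17, 7): d=(1,3) right/bottom  bias=-1
  edge (17, 7)→(8, 14): d=(-9,7) right/bottom  bias=-1
    (7,0)@(15, 1): e=[-34,0,68] → .  [on edge]
    (7,3)@(15, 7): e=[14,6,14] → X
    (8,3)@(17, 7): e=[34,0,0] → .  [on edge]
    (6,4)@(13, 9): e=[10,14,10] → X
    (7,4)@(15, 9): e=[30,8,-4] → .
    (5,5)@(11, 11): e=[6,22,6] → X
    (6,5)@(13, 11): e=[26,16,-8] → .
    (4,6)@(9, 13): e=[2,30,2] → X
    (5,6)@(11, 13): e=[22,24,-12] → .
    (9,6)@(19, 13): e=[102,0,-68] → .  [on edge]
    (4,7)@(9, 15): e=[18,32,-16] → .
  covered (4 px):
    . . . . . . . . . .
    . . . . . . . . . .
    . . . . . . . . . .
    . . . . . . . X . .
    . . . . . . X . . .
    . . . . . X . . . .
    . . . . X . . . . .
    . . . . . . . . . .
    . . . . . . . . . .
    . . . . . . . . . .
    . . . . . . . . . .
T2:
  2·area = 48  (B↔C swapped to make it positive)
  edge (12, 22)→(4, 14): d=(-8,-8) top-left  bias=+0
  edge (4, 14)→(8, 12): d=(4,-2) top-left  bias=+0
  edge (8, 12)→(12, 22): d=(4,10) right/bottom  bias=-1
    (0,5)@(1, 11): e=[0,-18,66] → .  [on edge]
    (1,6)@(3, 13): e=[0,-6,54] → .  [on edge]
    (3,6)@(7, 13): e=[32,2,14] → X
    (4,6)@(9, 13): e=[48,6,-6] → .
    (2,7)@(5, 15): e=[0,6,42] → X  [on edge]
    (4,7)@(9, 15): e=[32,14,2] → X
    (5,7)@(11, 15): e=[48,18,-18] → .
    (2,8)@(5, 17): e=[-16,14,50] → .
    (3,8)@(7, 17): e=[0,18,30] → X  [on edge]
    (5,8)@(11, 17): e=[32,26,-10] → .
    (3,9)@(7, 19): e=[-16,26,38] → .
    (4,9)@(9, 19): e=[0,30,18] → X  [on edge]
    (5,10)@(11, 21): e=[0,42,6] → X  [on edge]
  covered (8 px):
    . . . . . . . . . .
    . . . . . . . . . .
    . . . . . . . . . .
    . . . . . . . . . .
    . . . . . . . . . .
    . . . . . . . . . .
    . . . X . . . . . .
    . . X X X . . . . .
    . . . X X . . . . .
    . . . . X . . . . .
    . . . . . X . . . .
T3:
  2·area = 20
  edge (20, 2)→(18, 6): d=(-2,4) right/bottom  bias=-1
  edge (18, 6)→(14, 4): d=(-4,-2) top-left  bias=+0
  edge (14, 4)→(20, 2): d=(6,-2) top-left  bias=+0
    (8,1)@(17, 3): e=[10,10,0] → X  [on edge]
    (9,1)@(19, 3): e=[2,14,4] → X
    (5,2)@(11, 5): e=[30,-10,0] → .  [on edge]
    (8,2)@(17, 5): e=[6,2,12] → X
    (9,2)@(19, 5): e=[-2,6,16] → .
    (2,3)@(5, 7): e=[50,-30,0] → .  [on edge]
    (8,3)@(17, 7): e=[2,-6,24] → .
  covered (3 px):
    . . . . . . . . . .
    . . . . . . . . X X
    . . . . . . . . X .
    . . . . . . . . . .
    . . . . . . . . . .
    . . . . . . . . . .
    . . . . . . . . . .
    . . . . . . . . . .
    . . . . . . . . . .
    . . . . . . . . . .
    . . . . . . . . . .
T4:
  2·area = 12
  edge (16, 18)→(10, 18): d=(-6,0) right/bottom  bias=-1
  edge (10, 18)→(8, 16): d=(-2,-2) top-left  bias=+0
  edge (8, 16)→(16, 18): d=(8,2) right/bottom  bias=-1
    (0,4)@(1, 9): e=[54,0,-42] → .  [on edge]
    (1,5)@(3, 11): e=[42,0,-30] → .  [on edge]
    (2,6)@(5, 13): e=[30,0,-18] → .  [on edge]
    (3,7)@(7, 15): e=[18,0,-6] → .  [on edge]
    (4,8)@(9, 17): e=[6,0,6] → X  [on edge]
    (5,8)@(11, 17): e=[6,4,2] → X
    (6,8)@(13, 17): e=[6,8,-2] → .
    (4,9)@(9, 19): e=[-6,-4,22] → .
    (5,9)@(11, 19): e=[-6,0,18] → .  [on edge]
    (6,10)@(13, 21): e=[-18,0,30] → .  [on edge]
  covered (2 px):
    . . . . . . . . . .
    . . . . . . . . . .
    . . . . . . . . . .
    . . . . . . . . . .
    . . . . . . . . . .
    . . . . . . . . . .
    . . . . . . . . . .
    . . . . . . . . . .
    . . . . X X . . . .
    . . . . . . . . . .
    . . . . . . . . . .

Final: "outside"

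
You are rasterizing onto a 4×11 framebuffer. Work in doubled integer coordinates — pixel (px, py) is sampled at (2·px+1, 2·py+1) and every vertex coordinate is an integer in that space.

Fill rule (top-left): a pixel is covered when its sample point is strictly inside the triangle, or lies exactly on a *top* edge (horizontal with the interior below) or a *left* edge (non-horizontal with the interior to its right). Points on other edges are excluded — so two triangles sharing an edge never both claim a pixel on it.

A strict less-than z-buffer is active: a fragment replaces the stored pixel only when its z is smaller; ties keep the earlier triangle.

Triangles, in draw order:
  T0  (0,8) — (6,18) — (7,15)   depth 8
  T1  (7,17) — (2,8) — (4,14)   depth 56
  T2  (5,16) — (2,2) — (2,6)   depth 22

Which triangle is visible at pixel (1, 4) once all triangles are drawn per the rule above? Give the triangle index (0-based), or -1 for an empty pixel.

T0:
  2·area = 28  (B↔C swapped to make it positive)
  edge (0, 8)→(7, 15): d=(7,7) right/bottom  bias=-1
  edge (7, 15)→(6, 18): d=(-1,3) right/bottom  bias=-1
  edge (6, 18)→(0, 8): d=(-6,-10) top-left  bias=+0
    (0,4)@(1, 9): e=[0,24,4] → ·  [on edge]
    (1,5)@(3, 11): e=[0,16,12] → ·  [on edge]
    (1,6)@(3, 13): e=[14,14,0] → #  [on edge]
    (2,6)@(5, 13): e=[0,8,20] → ·  [on edge]
    (1,7)@(3, 15): e=[28,12,-12] → ·
    (2,7)@(5, 15): e=[14,6,8] → #
    (3,7)@(7, 15): e=[0,0,28] → ·  [on edge]
    (2,8)@(5, 17): e=[28,4,-4] → ·
    (2,10)@(5, 21): e=[56,0,-28] → ·  [on edge]
  covered (2 px):
    · · · ·
    · · · ·
    · · · ·
    · · · ·
    · · · ·
    · · · ·
    · # · ·
    · · # ·
    · · · ·
    · · · ·
    · · · ·
T1:
  2·area = 12  (B↔C swapped to make it positive)
  edge (7, 17)→(4, 14): d=(-3,-3) top-left  bias=+0
  edge (4, 14)→(2, 8): d=(-2,-6) top-left  bias=+0
  edge (2, 8)→(7, 17): d=(5,9) right/bottom  bias=-1
    (0,2)@(1, 5): e=[18,0,-6] → ·  [on edge]
    (0,5)@(1, 11): e=[0,-12,24] → ·  [on edge]
    (1,5)@(3, 11): e=[6,0,6] → #  [on edge]
    (2,5)@(5, 11): e=[12,12,-12] → ·
    (1,6)@(3, 13): e=[0,-4,16] → ·  [on edge]
    (2,7)@(5, 15): e=[0,4,8] → #  [on edge]
    (3,7)@(7, 15): e=[6,16,-10] → ·
    (2,8)@(5, 17): e=[-6,0,18] → ·  [on edge]
    (3,8)@(7, 17): e=[0,12,0] → ·  [on edge]
  covered (2 px):
    · · · ·
    · · · ·
    · · · ·
    · · · ·
    · · · ·
    · # · ·
    · · · ·
    · · # ·
    · · · ·
    · · · ·
    · · · ·
T2:
  2·area = 12  (B↔C swapped to make it positive)
  edge (5, 16)→(2, 6): d=(-3,-10) top-left  bias=+0
  edge (2, 6)→(2, 2): d=(0,-4) top-left  bias=+0
  edge (2, 2)→(5, 16): d=(3,14) right/bottom  bias=-1
    (1,3)@(3, 7): e=[7,4,1] → #
    (2,3)@(5, 7): e=[27,12,-27] → ·
    (1,4)@(3, 9): e=[1,4,7] → #
    (2,4)@(5, 9): e=[21,12,-21] → ·
    (1,5)@(3, 11): e=[-5,4,13] → ·
  covered (2 px):
    · · · ·
    · · · ·
    · · · ·
    · # · ·
    · # · ·
    · · · ·
    · · · ·
    · · · ·
    · · · ·
    · · · ·
    · · · ·

Z-buffer (winner per pixel, '.' = empty):
  . . . .
  . . . .
  . . . .
  . 2 . .
  . 2 . .
  . 1 . .
  . 0 . .
  . . 0 .
  . . . .
  . . . .
  . . . .

Answer: 2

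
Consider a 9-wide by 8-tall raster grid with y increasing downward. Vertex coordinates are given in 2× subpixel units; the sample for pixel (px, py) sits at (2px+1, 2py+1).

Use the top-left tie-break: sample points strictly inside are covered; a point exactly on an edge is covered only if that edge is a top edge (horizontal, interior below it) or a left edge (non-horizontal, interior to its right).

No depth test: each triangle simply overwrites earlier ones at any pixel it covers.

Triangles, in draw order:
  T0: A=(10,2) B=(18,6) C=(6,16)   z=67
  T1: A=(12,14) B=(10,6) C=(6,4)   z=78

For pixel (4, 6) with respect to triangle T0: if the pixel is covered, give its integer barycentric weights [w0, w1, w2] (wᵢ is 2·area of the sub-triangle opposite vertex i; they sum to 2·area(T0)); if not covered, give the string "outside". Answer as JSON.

T0:
  2·area = 128
  edge (10, 2)→(18, 6): d=(8,4) right/bottom  bias=-1
  edge (18, 6)→(6, 16): d=(-12,10) right/bottom  bias=-1
  edge (6, 16)→(10, 2): d=(4,-14) top-left  bias=+0
    (5,1)@(11, 3): e=[4,106,18] → █
    (6,1)@(13, 3): e=[-4,86,46] → ·
    (5,2)@(11, 5): e=[20,82,26] → █
    (6,2)@(13, 5): e=[12,62,54] → █
    (7,2)@(15, 5): e=[4,42,82] → █
    (8,2)@(17, 5): e=[-4,22,110] → ·
    (4,3)@(9, 7): e=[44,78,6] → █
    (8,3)@(17, 7): e=[12,-2,118] → ·
    (4,4)@(9, 9): e=[60,54,14] → █
    (7,4)@(15, 9): e=[36,-6,98] → ·
    (4,5)@(9, 11): e=[76,30,22] → █
    (6,5)@(13, 11): e=[60,-10,78] → ·
  covered (16 px):
    · · · · · · · · ·
    · · · · · █ · · ·
    · · · · · █ █ █ ·
    · · · · █ █ █ █ ·
    · · · · █ █ █ · ·
    · · · · █ █ · · ·
    · · · █ █ · · · ·
    · · · █ · · · · ·
T1:
  2·area = 28  (B↔C swapped to make it positive)
  edge (12, 14)→(6, 4): d=(-6,-10) top-left  bias=+0
  edge (6, 4)→(10, 6): d=(4,2) right/bottom  bias=-1
  edge (10, 6)→(12, 14): d=(2,8) right/bottom  bias=-1
    (3,2)@(7, 5): e=[4,2,22] → █
    (4,2)@(9, 5): e=[24,-2,6] → ·
    (3,3)@(7, 7): e=[-8,10,26] → ·
    (4,3)@(9, 7): e=[12,6,10] → █
    (5,3)@(11, 7): e=[32,2,-6] → ·
    (4,4)@(9, 9): e=[0,14,14] → █  [on edge]
    (5,4)@(11, 9): e=[20,10,-2] → ·
    (4,5)@(9, 11): e=[-12,22,18] → ·
    (5,5)@(11, 11): e=[8,18,2] → █
    (6,5)@(13, 11): e=[28,14,-14] → ·
    (5,6)@(11, 13): e=[-4,26,6] → ·
  covered (4 px):
    · · · · · · · · ·
    · · · · · · · · ·
    · · · █ · · · · ·
    · · · · █ · · · ·
    · · · · █ · · · ·
    · · · · · █ · · ·
    · · · · · · · · ·
    · · · · · · · · ·

Result: [6,30,92]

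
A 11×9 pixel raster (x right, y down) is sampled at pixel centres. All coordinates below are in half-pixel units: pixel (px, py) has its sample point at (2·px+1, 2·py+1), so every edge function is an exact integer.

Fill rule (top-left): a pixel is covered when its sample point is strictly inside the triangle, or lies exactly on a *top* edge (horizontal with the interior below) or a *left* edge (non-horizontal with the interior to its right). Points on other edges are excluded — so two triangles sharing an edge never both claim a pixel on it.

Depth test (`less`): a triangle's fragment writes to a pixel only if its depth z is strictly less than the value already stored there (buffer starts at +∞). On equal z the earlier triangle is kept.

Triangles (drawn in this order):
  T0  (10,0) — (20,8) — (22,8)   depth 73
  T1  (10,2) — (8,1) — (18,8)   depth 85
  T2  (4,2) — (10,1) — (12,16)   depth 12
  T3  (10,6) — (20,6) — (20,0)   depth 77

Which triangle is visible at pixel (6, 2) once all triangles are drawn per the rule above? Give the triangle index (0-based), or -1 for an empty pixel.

T0:
  2·area = 16  (B↔C swapped to make it positive)
  edge (10, 0)→(22, 8): d=(12,8) right/bottom  bias=-1
  edge (22, 8)→(20, 8): d=(-2,0) right/bottom  bias=-1
  edge (20, 8)→(10, 0): d=(-10,-8) top-left  bias=+0
    (8,2)@(17, 5): e=[4,6,6] → █
    (9,2)@(19, 5): e=[-12,6,22] → ·
    (8,3)@(17, 7): e=[28,2,-14] → ·
    (9,3)@(19, 7): e=[12,2,2] → █
    (10,3)@(21, 7): e=[-4,2,18] → ·
    (9,4)@(19, 9): e=[36,-2,-18] → ·
  covered (2 px):
    · · · · · · · · · · ·
    · · · · · · · · · · ·
    · · · · · · · · █ · ·
    · · · · · · · · · █ ·
    · · · · · · · · · · ·
    · · · · · · · · · · ·
    · · · · · · · · · · ·
    · · · · · · · · · · ·
    · · · · · · · · · · ·
T1:
  2·area = 4  (B↔C swapped to make it positive)
  edge (10, 2)→(18, 8): d=(8,6) right/bottom  bias=-1
  edge (18, 8)→(8, 1): d=(-10,-7) top-left  bias=+0
  edge (8, 1)→(10, 2): d=(2,1) right/bottom  bias=-1
    (5,1)@(11, 3): e=[2,1,1] → █
    (6,1)@(13, 3): e=[-10,15,-1] → ·
    (5,2)@(11, 5): e=[18,-19,5] → ·
  covered (1 px):
    · · · · · · · · · · ·
    · · · · · █ · · · · ·
    · · · · · · · · · · ·
    · · · · · · · · · · ·
    · · · · · · · · · · ·
    · · · · · · · · · · ·
    · · · · · · · · · · ·
    · · · · · · · · · · ·
    · · · · · · · · · · ·
T2:
  2·area = 92
  edge (4, 2)→(10, 1): d=(6,-1) top-left  bias=+0
  edge (10, 1)→(12, 16): d=(2,15) right/bottom  bias=-1
  edge (12, 16)→(4, 2): d=(-8,-14) top-left  bias=+0
    (2,1)@(5, 3): e=[7,79,6] → █
    (3,1)@(7, 3): e=[9,49,34] → █
    (4,1)@(9, 3): e=[11,19,62] → █
    (5,1)@(11, 3): e=[13,-11,90] → ·
    (2,2)@(5, 5): e=[19,83,-10] → ·
    (3,2)@(7, 5): e=[21,53,18] → █
    (5,2)@(11, 5): e=[25,-7,74] → ·
    (3,3)@(7, 7): e=[33,57,2] → █
    (5,3)@(11, 7): e=[37,-3,58] → ·
    (3,4)@(7, 9): e=[45,61,-14] → ·
    (4,4)@(9, 9): e=[47,31,14] → █
    (5,4)@(11, 9): e=[49,1,42] → █
  covered (11 px):
    · · · · · · · · · · ·
    · · █ █ █ · · · · · ·
    · · · █ █ · · · · · ·
    · · · █ █ · · · · · ·
    · · · · █ █ · · · · ·
    · · · · · █ · · · · ·
    · · · · · █ · · · · ·
    · · · · · · · · · · ·
    · · · · · · · · · · ·
T3:
  2·area = 60  (B↔C swapped to make it positive)
  edge (10, 6)→(20, 0): d=(10,-6) top-left  bias=+0
  edge (20, 0)→(20, 6): d=(0,6) right/bottom  bias=-1
  edge (20, 6)→(10, 6): d=(-10,0) right/bottom  bias=-1
    (9,0)@(19, 1): e=[4,6,50] → █
    (10,0)@(21, 1): e=[16,-6,50] → ·
    (7,1)@(15, 3): e=[0,30,30] → █  [on edge]
    (8,1)@(17, 3): e=[12,18,30] → █
    (10,1)@(21, 3): e=[36,-6,30] → ·
    (6,2)@(13, 5): e=[8,42,10] → █
    (10,2)@(21, 5): e=[56,-6,10] → ·
    (6,3)@(13, 7): e=[28,42,-10] → ·
    (7,3)@(15, 7): e=[40,30,-10] → ·
    (8,3)@(17, 7): e=[52,18,-10] → ·
    (9,3)@(19, 7): e=[64,6,-10] → ·
    (2,4)@(5, 9): e=[0,90,-30] → ·  [on edge]
  covered (8 px):
    · · · · · · · · · █ ·
    · · · · · · · █ █ █ ·
    · · · · · · █ █ █ █ ·
    · · · · · · · · · · ·
    · · · · · · · · · · ·
    · · · · · · · · · · ·
    · · · · · · · · · · ·
    · · · · · · · · · · ·
    · · · · · · · · · · ·

Z-buffer (winner per pixel, '.' = empty):
  . . . . . . . . . 3 .
  . . 2 2 2 1 . 3 3 3 .
  . . . 2 2 . 3 3 0 3 .
  . . . 2 2 . . . . 0 .
  . . . . 2 2 . . . . .
  . . . . . 2 . . . . .
  . . . . . 2 . . . . .
  . . . . . . . . . . .
  . . . . . . . . . . .

Final: 3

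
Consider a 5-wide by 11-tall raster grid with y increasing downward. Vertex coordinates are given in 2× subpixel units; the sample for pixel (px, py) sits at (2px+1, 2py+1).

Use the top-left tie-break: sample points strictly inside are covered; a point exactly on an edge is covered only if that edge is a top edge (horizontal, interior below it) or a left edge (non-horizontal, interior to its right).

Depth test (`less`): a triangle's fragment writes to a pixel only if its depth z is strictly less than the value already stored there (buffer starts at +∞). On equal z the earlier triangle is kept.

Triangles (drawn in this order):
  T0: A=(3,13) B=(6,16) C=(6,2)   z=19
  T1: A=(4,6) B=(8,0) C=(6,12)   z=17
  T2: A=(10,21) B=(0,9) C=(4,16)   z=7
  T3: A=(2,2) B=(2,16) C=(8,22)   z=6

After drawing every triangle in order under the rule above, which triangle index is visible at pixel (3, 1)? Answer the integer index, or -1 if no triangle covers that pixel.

T0:
  2·area = 42  (B↔C swapped to make it positive)
  edge (3, 13)→(6, 2): d=(3,-11) top-left  bias=+0
  edge (6, 2)→(6, 16): d=(0,14) right/bottom  bias=-1
  edge (6, 16)→(3, 13): d=(-3,-3) top-left  bias=+0
    (2,3)@(5, 7): e=[4,14,24] → X
    (3,3)@(7, 7): e=[26,-14,30] → .
    (2,4)@(5, 9): e=[10,14,18] → X
    (3,4)@(7, 9): e=[32,-14,24] → .
    (0,5)@(1, 11): e=[-28,70,0] → .  [on edge]
    (2,5)@(5, 11): e=[16,14,12] → X
    (3,5)@(7, 11): e=[38,-14,18] → .
    (1,6)@(3, 13): e=[0,42,0] → X  [on edge]
    (3,6)@(7, 13): e=[44,-14,12] → .
    (1,7)@(3, 15): e=[6,42,-6] → .
    (2,7)@(5, 15): e=[28,14,0] → X  [on edge]
    (3,7)@(7, 15): e=[50,-14,6] → .
    (3,8)@(7, 17): e=[56,-14,0] → .  [on edge]
    (4,9)@(9, 19): e=[84,-42,0] → .  [on edge]
  covered (6 px):
    . . . . .
    . . . . .
    . . . . .
    . . X . .
    . . X . .
    . . X . .
    . X X . .
    . . X . .
    . . . . .
    . . . . .
    . . . . .
T1:
  2·area = 36
  edge (4, 6)→(8, 0): d=(4,-6) top-left  bias=+0
  edge (8, 0)→(6, 12): d=(-2,12) right/bottom  bias=-1
  edge (6, 12)→(4, 6): d=(-2,-6) top-left  bias=+0
    (1,1)@(3, 3): e=[-18,54,0] → .  [on edge]
    (3,1)@(7, 3): e=[6,6,24] → X
    (4,1)@(9, 3): e=[18,-18,36] → .
    (2,2)@(5, 5): e=[2,26,8] → X
    (4,2)@(9, 5): e=[26,-22,32] → .
    (2,3)@(5, 7): e=[10,22,4] → X
    (3,3)@(7, 7): e=[22,-2,16] → .
    (2,4)@(5, 9): e=[18,18,0] → X  [on edge]
    (3,4)@(7, 9): e=[30,-6,12] → .
    (2,5)@(5, 11): e=[26,14,-4] → .
    (3,7)@(7, 15): e=[54,-18,0] → .  [on edge]
    (4,10)@(9, 21): e=[90,-54,0] → .  [on edge]
  covered (5 px):
    . . . . .
    . . . X .
    . . X X .
    . . X . .
    . . X . .
    . . . . .
    . . . . .
    . . . . .
    . . . . .
    . . . . .
    . . . . .
T2:
  2·area = 22  (B↔C swapped to make it positive)
  edge (10, 21)→(4, 16): d=(-6,-5) top-left  bias=+0
  edge (4, 16)→(0, 9): d=(-4,-7) top-left  bias=+0
  edge (0, 9)→(10, 21): d=(10,12) right/bottom  bias=-1
    (1,6)@(3, 13): e=[13,5,4] → X
    (2,6)@(5, 13): e=[23,19,-20] → .
    (1,7)@(3, 15): e=[1,-3,24] → .
    (2,7)@(5, 15): e=[11,11,0] → .  [on edge]
  covered (1 px):
    . . . . .
    . . . . .
    . . . . .
    . . . . .
    . . . . .
    . . . . .
    . X . . .
    . . . . .
    . . . . .
    . . . . .
    . . . . .
T3:
  2·area = 84  (B↔C swapped to make it positive)
  edge (2, 2)→(8, 22): d=(6,20) right/bottom  bias=-1
  edge (8, 22)→(2, 16): d=(-6,-6) top-left  bias=+0
  edge (2, 16)→(2, 2): d=(0,-14) top-left  bias=+0
    (1,3)@(3, 7): e=[10,60,14] → X
    (2,3)@(5, 7): e=[-30,72,42] → .
    (1,4)@(3, 9): e=[22,48,14] → X
    (2,4)@(5, 9): e=[-18,60,42] → .
    (1,5)@(3, 11): e=[34,36,14] → X
    (2,5)@(5, 11): e=[-6,48,42] → .
    (1,6)@(3, 13): e=[46,24,14] → X
    (2,6)@(5, 13): e=[6,36,42] → X
    (3,6)@(7, 13): e=[-34,48,70] → .
    (0,7)@(1, 15): e=[98,0,-14] → .  [on edge]
    (1,7)@(3, 15): e=[58,12,14] → X
    (3,7)@(7, 15): e=[-22,36,70] → .
    (1,8)@(3, 17): e=[70,0,14] → X  [on edge]
    (2,9)@(5, 19): e=[42,0,42] → X  [on edge]
    (3,10)@(7, 21): e=[14,0,70] → X  [on edge]
  covered (12 px):
    . . . . .
    . . . . .
    . . . . .
    . X . . .
    . X . . .
    . X . . .
    . X X . .
    . X X . .
    . X X . .
    . . X X .
    . . . X .

Z-buffer (winner per pixel, '.' = empty):
  . . . . .
  . . . 1 .
  . . 1 1 .
  . 3 1 . .
  . 3 1 . .
  . 3 0 . .
  . 3 3 . .
  . 3 3 . .
  . 3 3 . .
  . . 3 3 .
  . . . 3 .

Result: 1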